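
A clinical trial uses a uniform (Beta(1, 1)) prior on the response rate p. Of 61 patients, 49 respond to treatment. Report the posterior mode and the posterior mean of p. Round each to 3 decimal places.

MAP = 0.803; posterior mean = 0.794

Posterior: Beta(1+49, 1+12) = Beta(50, 13).
Mode = (50−1)/(50+13−2) = 49/61 = 0.803.
With a flat prior the MAP equals the MLE, 49/61.
Mean = 50/(50+13) = 50/63 = 0.794.
Left-skewed posterior ⇒ mean < mode.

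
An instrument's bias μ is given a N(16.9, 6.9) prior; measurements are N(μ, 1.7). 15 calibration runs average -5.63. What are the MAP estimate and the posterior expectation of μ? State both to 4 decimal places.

Posterior for μ is Normal. Precision-weighted mean: (1/6.9·16.9 + 15/1.7·-5.63) / (1/6.9 + 15/1.7) = -5.2659.
A Normal posterior is symmetric, so mode = mean.

MAP = -5.2659; posterior mean = -5.2659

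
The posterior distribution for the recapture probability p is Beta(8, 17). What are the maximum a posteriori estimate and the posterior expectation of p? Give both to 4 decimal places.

MAP = 0.3043; posterior mean = 0.3200

Mode = (8−1)/(8+17−2) = 7/23 = 0.3043.
Mean = 8/(8+17) = 8/25 = 0.3200.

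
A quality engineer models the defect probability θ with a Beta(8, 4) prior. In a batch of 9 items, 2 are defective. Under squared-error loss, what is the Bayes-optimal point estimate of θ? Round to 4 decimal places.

Posterior: Beta(8+2, 4+7) = Beta(10, 11).
Mode = (10−1)/(10+11−2) = 9/19 = 0.4737.
Mean = 10/(10+11) = 10/21 = 0.4762.
Squared-error loss ⇒ the optimal estimator is the posterior mean.

0.4762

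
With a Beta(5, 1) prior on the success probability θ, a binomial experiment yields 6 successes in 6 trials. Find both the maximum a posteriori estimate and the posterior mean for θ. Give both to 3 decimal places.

Posterior: Beta(5+6, 1+0) = Beta(11, 1).
Since β = 1 ≤ 1 and α > 1, the Beta density is monotone increasing on [0,1]; the mode is at 1.
Mean = 11/(11+1) = 0.917.

maximum a posteriori estimate = 1.000, posterior mean = 0.917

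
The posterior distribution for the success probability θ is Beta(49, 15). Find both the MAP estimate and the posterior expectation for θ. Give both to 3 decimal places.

MAP estimate = 0.774, posterior expectation = 0.766

Mode = (49−1)/(49+15−2) = 48/62 = 0.774.
Mean = 49/(49+15) = 49/64 = 0.766.
The posterior is left-skewed, so the mode exceeds the mean.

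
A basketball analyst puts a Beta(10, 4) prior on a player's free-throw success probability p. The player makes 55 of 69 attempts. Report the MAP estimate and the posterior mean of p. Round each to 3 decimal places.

Posterior: Beta(10+55, 4+14) = Beta(65, 18).
Mode = (65−1)/(65+18−2) = 64/81 = 0.790.
Mean = 65/(65+18) = 65/83 = 0.783.
The posterior is left-skewed, so the mode exceeds the mean.

MAP: 0.790. Posterior mean: 0.783.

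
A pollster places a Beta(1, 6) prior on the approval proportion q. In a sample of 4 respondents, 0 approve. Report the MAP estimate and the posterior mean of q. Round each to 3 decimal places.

Posterior: Beta(1+0, 6+4) = Beta(1, 10).
Since α = 1 ≤ 1 and β > 1, the Beta density is monotone decreasing on [0,1]; the mode is at 0.
Mean = 1/(1+10) = 0.091.

MAP: 0.000. Posterior mean: 0.091.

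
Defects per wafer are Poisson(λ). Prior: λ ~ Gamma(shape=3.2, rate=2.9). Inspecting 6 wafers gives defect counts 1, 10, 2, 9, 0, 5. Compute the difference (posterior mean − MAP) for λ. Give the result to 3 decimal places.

Σ counts = 27. Posterior: Gamma(shape = 3.2+27 = 30.2, rate = 2.9+6 = 8.9).
Mode = (α−1)/β = 29.2/8.9 = 3.281.
Mean = α/β = 30.2/8.9 = 3.393.
Difference = 3.393 − 3.281 = 0.112.

0.112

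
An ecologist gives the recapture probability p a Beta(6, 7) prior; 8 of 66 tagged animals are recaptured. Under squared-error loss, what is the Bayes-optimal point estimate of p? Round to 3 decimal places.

0.177

Posterior: Beta(6+8, 7+58) = Beta(14, 65).
Mode = (14−1)/(14+65−2) = 13/77 = 0.169.
Mean = 14/(14+65) = 14/79 = 0.177.
Squared-error loss ⇒ the optimal estimator is the posterior mean.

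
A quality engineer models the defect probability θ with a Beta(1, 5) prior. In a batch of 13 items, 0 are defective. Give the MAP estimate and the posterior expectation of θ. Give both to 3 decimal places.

Posterior: Beta(1+0, 5+13) = Beta(1, 18).
Since α = 1 ≤ 1 and β > 1, the Beta density is monotone decreasing on [0,1]; the mode is at 0.
Mean = 1/(1+18) = 0.053.
Right-skewed posterior ⇒ mode < mean.

MAP estimate = 0.000, posterior expectation = 0.053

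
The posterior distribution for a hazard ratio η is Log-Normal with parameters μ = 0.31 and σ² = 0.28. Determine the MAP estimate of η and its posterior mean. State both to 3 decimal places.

Mode = exp(μ − σ²) = exp(0.03) = 1.030.
Mean = exp(μ + σ²/2) = exp(0.450) = 1.568.
The posterior is right-skewed, so the mean exceeds the mode.

MAP = 1.030, posterior mean = 1.568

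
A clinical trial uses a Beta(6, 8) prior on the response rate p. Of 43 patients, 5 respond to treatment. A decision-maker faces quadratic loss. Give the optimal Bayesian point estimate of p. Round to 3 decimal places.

0.193

Posterior: Beta(6+5, 8+38) = Beta(11, 46).
Mode = (11−1)/(11+46−2) = 10/55 = 0.182.
Mean = 11/(11+46) = 11/57 = 0.193.
Quadratic loss ⇒ the optimal estimator is the posterior mean.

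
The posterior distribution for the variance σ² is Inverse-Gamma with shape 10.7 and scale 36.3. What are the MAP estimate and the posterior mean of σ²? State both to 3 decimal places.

Mode = β/(α+1) = 36.3/11.7 = 3.103.
Mean = β/(α−1) = 36.3/9.7 = 3.742.
Right-skewed posterior ⇒ mode < mean.

MAP: 3.103. Posterior mean: 3.742.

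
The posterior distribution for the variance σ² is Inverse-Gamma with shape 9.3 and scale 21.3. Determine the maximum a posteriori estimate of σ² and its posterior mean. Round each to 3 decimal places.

Mode = β/(α+1) = 21.3/10.3 = 2.068.
Mean = β/(α−1) = 21.3/8.3 = 2.566.

maximum a posteriori estimate = 2.068, posterior mean = 2.566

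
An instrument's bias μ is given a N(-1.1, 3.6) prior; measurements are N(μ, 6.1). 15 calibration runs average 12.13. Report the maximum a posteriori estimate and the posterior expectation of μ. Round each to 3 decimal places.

Posterior for μ is Normal. Precision-weighted mean: (1/3.6·-1.1 + 15/6.1·12.13) / (1/3.6 + 15/6.1) = 10.787.
A Normal posterior is symmetric, so mode = mean.

MAP = 10.787, posterior mean = 10.787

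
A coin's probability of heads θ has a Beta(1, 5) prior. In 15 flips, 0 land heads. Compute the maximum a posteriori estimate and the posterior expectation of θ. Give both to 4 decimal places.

MAP: 0.0000. Posterior mean: 0.0476.

Posterior: Beta(1+0, 5+15) = Beta(1, 20).
Since α = 1 ≤ 1 and β > 1, the Beta density is monotone decreasing on [0,1]; the mode is at 0.
Mean = 1/(1+20) = 0.0476.
The posterior is right-skewed, so the mean exceeds the mode.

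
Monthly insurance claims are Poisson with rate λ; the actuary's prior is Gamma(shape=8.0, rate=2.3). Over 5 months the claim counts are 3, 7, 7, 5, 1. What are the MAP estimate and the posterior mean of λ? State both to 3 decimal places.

Σ counts = 23. Posterior: Gamma(shape = 8.0+23 = 31.0, rate = 2.3+5 = 7.3).
Mode = (α−1)/β = 30.0/7.3 = 4.110.
Mean = α/β = 31.0/7.3 = 4.247.

λ_MAP = 4.110, E[λ|data] = 4.247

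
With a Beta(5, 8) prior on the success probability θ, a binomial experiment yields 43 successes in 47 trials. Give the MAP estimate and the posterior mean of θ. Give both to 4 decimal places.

Posterior: Beta(5+43, 8+4) = Beta(48, 12).
Mode = (48−1)/(48+12−2) = 47/58 = 0.8103.
Mean = 48/(48+12) = 48/60 = 0.8000.

MAP = 0.8103, posterior mean = 0.8000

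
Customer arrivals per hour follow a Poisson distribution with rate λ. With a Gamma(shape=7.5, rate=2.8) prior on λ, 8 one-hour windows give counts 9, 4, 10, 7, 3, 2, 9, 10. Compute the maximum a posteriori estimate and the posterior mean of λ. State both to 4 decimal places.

λ_MAP = 5.6019, E[λ|data] = 5.6944

Σ counts = 54. Posterior: Gamma(shape = 7.5+54 = 61.5, rate = 2.8+8 = 10.8).
Mode = (α−1)/β = 60.5/10.8 = 5.6019.
Mean = α/β = 61.5/10.8 = 5.6944.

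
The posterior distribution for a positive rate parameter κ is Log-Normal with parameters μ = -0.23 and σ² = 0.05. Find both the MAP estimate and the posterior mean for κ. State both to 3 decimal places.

Mode = exp(μ − σ²) = exp(-0.28) = 0.756.
Mean = exp(μ + σ²/2) = exp(-0.205) = 0.815.

MAP = 0.756, posterior mean = 0.815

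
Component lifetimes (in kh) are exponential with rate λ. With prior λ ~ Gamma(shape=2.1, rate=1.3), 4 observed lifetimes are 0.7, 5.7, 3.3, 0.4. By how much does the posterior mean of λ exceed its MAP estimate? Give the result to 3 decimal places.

Σ times = 10.1. Posterior: Gamma(shape = 2.1+4 = 6.1, rate = 1.3+10.1 = 11.4).
Mode = (α−1)/β = 5.1/11.4 = 0.447.
Mean = α/β = 6.1/11.4 = 0.535.
Difference = 0.535 − 0.447 = 0.088.
The mean is pulled above the mode by the posterior's right skew.

0.088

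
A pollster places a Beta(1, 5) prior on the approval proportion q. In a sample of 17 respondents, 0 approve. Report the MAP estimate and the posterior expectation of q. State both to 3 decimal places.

Posterior: Beta(1+0, 5+17) = Beta(1, 22).
Since α = 1 ≤ 1 and β > 1, the Beta density is monotone decreasing on [0,1]; the mode is at 0.
Mean = 1/(1+22) = 0.043.

MAP = 0.000; posterior mean = 0.043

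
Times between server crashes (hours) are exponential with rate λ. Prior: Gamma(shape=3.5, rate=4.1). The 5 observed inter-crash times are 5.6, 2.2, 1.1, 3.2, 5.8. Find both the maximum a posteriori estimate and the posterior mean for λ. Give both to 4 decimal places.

Σ times = 17.9. Posterior: Gamma(shape = 3.5+5 = 8.5, rate = 4.1+17.9 = 22.0).
Mode = (α−1)/β = 7.5/22.0 = 0.3409.
Mean = α/β = 8.5/22.0 = 0.3864.

λ_MAP = 0.3409, E[λ|data] = 0.3864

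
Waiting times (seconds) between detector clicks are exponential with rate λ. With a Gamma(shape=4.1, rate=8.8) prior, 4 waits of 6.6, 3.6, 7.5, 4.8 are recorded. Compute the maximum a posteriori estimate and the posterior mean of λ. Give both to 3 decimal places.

MAP: 0.227. Posterior mean: 0.259.

Σ times = 22.5. Posterior: Gamma(shape = 4.1+4 = 8.1, rate = 8.8+22.5 = 31.3).
Mode = (α−1)/β = 7.1/31.3 = 0.227.
Mean = α/β = 8.1/31.3 = 0.259.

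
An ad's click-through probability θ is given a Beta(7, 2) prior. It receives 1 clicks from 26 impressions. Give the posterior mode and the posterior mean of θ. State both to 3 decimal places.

θ_MAP = 0.212, E[θ|data] = 0.229

Posterior: Beta(7+1, 2+25) = Beta(8, 27).
Mode = (8−1)/(8+27−2) = 7/33 = 0.212.
Mean = 8/(8+27) = 8/35 = 0.229.
Mean > mode: the posterior has a right tail.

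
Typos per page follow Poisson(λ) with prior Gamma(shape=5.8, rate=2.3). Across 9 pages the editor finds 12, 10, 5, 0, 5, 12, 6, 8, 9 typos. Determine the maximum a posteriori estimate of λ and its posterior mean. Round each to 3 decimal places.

MAP = 6.354, posterior mean = 6.442

Σ counts = 67. Posterior: Gamma(shape = 5.8+67 = 72.8, rate = 2.3+9 = 11.3).
Mode = (α−1)/β = 71.8/11.3 = 6.354.
Mean = α/β = 72.8/11.3 = 6.442.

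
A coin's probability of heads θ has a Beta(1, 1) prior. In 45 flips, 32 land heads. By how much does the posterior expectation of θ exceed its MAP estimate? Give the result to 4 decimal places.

Posterior: Beta(1+32, 1+13) = Beta(33, 14).
Mode = (33−1)/(33+14−2) = 32/45 = 0.7111.
With a flat prior the MAP equals the MLE, 32/45.
Mean = 33/(33+14) = 33/47 = 0.7021.
Difference = 0.7021 − 0.7111 = -0.0090.
Mode > mean: the posterior has a left tail.

-0.0090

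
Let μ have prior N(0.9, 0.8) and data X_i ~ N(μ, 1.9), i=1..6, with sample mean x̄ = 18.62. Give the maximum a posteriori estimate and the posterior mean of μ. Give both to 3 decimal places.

Posterior for μ is Normal. Precision-weighted mean: (1/0.8·0.9 + 6/1.9·18.62) / (1/0.8 + 6/1.9) = 13.595.
A Normal posterior is symmetric, so mode = mean.

MAP = 13.595; posterior mean = 13.595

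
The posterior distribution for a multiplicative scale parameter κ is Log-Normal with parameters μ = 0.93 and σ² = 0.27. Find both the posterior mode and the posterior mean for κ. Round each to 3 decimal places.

Mode = exp(μ − σ²) = exp(0.66) = 1.935.
Mean = exp(μ + σ²/2) = exp(1.065) = 2.901.
The posterior is right-skewed, so the mean exceeds the mode.

MAP = 1.935; posterior mean = 2.901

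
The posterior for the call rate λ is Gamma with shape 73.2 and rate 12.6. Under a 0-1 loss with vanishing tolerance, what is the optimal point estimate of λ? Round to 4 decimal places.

5.7302

Mode = (α−1)/β = 72.2/12.6 = 5.7302.
Mean = α/β = 73.2/12.6 = 5.8095.
This is the posterior mode — the MAP estimate.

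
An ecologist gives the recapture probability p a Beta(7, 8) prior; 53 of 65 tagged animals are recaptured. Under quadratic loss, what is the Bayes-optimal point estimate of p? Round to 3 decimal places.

Posterior: Beta(7+53, 8+12) = Beta(60, 20).
Mode = (60−1)/(60+20−2) = 59/78 = 0.756.
Mean = 60/(60+20) = 60/80 = 0.750.
Quadratic loss ⇒ the optimal estimator is the posterior mean.

0.750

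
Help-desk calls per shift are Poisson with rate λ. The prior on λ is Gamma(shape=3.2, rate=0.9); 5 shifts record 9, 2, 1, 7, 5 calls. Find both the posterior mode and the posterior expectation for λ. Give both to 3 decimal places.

MAP = 4.441, posterior mean = 4.610

Σ counts = 24. Posterior: Gamma(shape = 3.2+24 = 27.2, rate = 0.9+5 = 5.9).
Mode = (α−1)/β = 26.2/5.9 = 4.441.
Mean = α/β = 27.2/5.9 = 4.610.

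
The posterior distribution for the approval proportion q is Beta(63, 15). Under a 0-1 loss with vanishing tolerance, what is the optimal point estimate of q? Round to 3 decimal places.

0.816

Mode = (63−1)/(63+15−2) = 62/76 = 0.816.
Mean = 63/(63+15) = 63/78 = 0.808.
This is the posterior mode — the MAP estimate.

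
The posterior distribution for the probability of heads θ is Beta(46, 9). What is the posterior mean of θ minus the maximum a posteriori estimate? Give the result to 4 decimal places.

-0.0127

Mode = (46−1)/(46+9−2) = 45/53 = 0.8491.
Mean = 46/(46+9) = 46/55 = 0.8364.
Difference = 0.8364 − 0.8491 = -0.0127.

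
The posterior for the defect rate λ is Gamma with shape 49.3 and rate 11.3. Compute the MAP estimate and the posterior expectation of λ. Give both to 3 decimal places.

Mode = (α−1)/β = 48.3/11.3 = 4.274.
Mean = α/β = 49.3/11.3 = 4.363.
Mean > mode: the posterior has a right tail.

MAP estimate = 4.274, posterior expectation = 4.363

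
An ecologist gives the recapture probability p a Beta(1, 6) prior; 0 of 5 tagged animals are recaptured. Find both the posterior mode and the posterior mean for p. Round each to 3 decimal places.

Posterior: Beta(1+0, 6+5) = Beta(1, 11).
Since α = 1 ≤ 1 and β > 1, the Beta density is monotone decreasing on [0,1]; the mode is at 0.
Mean = 1/(1+11) = 0.083.
The mean is pulled above the mode by the posterior's right skew.

MAP: 0.000. Posterior mean: 0.083.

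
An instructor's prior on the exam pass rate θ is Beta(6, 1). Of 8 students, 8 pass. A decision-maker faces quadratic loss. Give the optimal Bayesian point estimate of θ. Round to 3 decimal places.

Posterior: Beta(6+8, 1+0) = Beta(14, 1).
Since β = 1 ≤ 1 and α > 1, the Beta density is monotone increasing on [0,1]; the mode is at 1.
Mean = 14/(14+1) = 0.933.
Quadratic loss ⇒ the optimal estimator is the posterior mean.

0.933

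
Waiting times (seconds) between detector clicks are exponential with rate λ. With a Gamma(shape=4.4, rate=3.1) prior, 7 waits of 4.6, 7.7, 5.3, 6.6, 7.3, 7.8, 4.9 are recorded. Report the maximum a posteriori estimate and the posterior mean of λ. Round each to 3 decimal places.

Σ times = 44.2. Posterior: Gamma(shape = 4.4+7 = 11.4, rate = 3.1+44.2 = 47.3).
Mode = (α−1)/β = 10.4/47.3 = 0.220.
Mean = α/β = 11.4/47.3 = 0.241.

MAP = 0.220, posterior mean = 0.241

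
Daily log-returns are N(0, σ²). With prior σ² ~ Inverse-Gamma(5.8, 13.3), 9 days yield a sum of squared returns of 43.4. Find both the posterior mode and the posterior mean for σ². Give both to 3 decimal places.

σ²_MAP = 3.097, E[σ²|data] = 3.763

Posterior: Inverse-Gamma(shape = 5.8+9/2 = 10.3, scale = 13.3+43.4/2 = 35.0).
Mode = β/(α+1) = 35.0/11.3 = 3.097.
Mean = β/(α−1) = 35.0/9.3 = 3.763.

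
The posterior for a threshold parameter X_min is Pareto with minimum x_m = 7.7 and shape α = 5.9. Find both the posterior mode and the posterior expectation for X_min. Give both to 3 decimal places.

The Pareto density is strictly decreasing on [x_m, ∞), so the mode is x_m = 7.700.
Mean = α·x_m/(α−1) = 5.9·7.7/4.9 = 9.271.
Mean > mode: the posterior has a right tail.

posterior mode = 7.700, posterior expectation = 9.271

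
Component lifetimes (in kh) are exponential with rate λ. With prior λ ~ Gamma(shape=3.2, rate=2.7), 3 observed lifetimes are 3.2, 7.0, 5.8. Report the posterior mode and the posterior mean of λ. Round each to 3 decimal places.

MAP = 0.278, posterior mean = 0.332

Σ times = 16.0. Posterior: Gamma(shape = 3.2+3 = 6.2, rate = 2.7+16.0 = 18.7).
Mode = (α−1)/β = 5.2/18.7 = 0.278.
Mean = α/β = 6.2/18.7 = 0.332.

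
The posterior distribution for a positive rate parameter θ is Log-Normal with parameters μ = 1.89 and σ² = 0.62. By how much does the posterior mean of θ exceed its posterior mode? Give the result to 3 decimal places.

5.464

Mode = exp(μ − σ²) = exp(1.27) = 3.561.
Mean = exp(μ + σ²/2) = exp(2.200) = 9.025.
Difference = 9.025 − 3.561 = 5.464.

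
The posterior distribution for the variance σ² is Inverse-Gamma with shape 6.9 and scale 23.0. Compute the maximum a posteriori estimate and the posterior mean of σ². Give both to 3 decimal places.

Mode = β/(α+1) = 23.0/7.9 = 2.911.
Mean = β/(α−1) = 23.0/5.9 = 3.898.

maximum a posteriori estimate = 2.911, posterior mean = 3.898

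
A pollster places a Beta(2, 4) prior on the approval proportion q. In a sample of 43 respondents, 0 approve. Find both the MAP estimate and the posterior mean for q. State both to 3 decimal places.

MAP estimate = 0.021, posterior mean = 0.041

Posterior: Beta(2+0, 4+43) = Beta(2, 47).
Mode = (2−1)/(2+47−2) = 1/47 = 0.021.
Mean = 2/(2+47) = 2/49 = 0.041.
The posterior is right-skewed, so the mean exceeds the mode.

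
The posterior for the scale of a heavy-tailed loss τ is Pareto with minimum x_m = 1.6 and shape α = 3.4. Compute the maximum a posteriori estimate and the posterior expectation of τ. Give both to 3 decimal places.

MAP = 1.600; posterior mean = 2.267

The Pareto density is strictly decreasing on [x_m, ∞), so the mode is x_m = 1.600.
Mean = α·x_m/(α−1) = 3.4·1.6/2.4 = 2.267.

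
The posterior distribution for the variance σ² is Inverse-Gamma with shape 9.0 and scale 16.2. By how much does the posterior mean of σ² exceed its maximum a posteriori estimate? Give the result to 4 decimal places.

0.4050

Mode = β/(α+1) = 16.2/10.0 = 1.6200.
Mean = β/(α−1) = 16.2/8.0 = 2.0250.
Difference = 2.0250 − 1.6200 = 0.4050.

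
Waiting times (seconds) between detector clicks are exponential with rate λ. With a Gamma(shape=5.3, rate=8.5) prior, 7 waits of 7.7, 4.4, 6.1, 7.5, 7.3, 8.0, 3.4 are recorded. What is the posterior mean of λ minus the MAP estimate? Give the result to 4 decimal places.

Σ times = 44.4. Posterior: Gamma(shape = 5.3+7 = 12.3, rate = 8.5+44.4 = 52.9).
Mode = (α−1)/β = 11.3/52.9 = 0.2136.
Mean = α/β = 12.3/52.9 = 0.2325.
Difference = 0.2325 − 0.2136 = 0.0189.

0.0189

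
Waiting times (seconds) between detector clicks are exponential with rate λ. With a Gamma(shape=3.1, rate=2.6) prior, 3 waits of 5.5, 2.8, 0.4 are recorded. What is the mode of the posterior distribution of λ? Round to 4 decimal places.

Σ times = 8.7. Posterior: Gamma(shape = 3.1+3 = 6.1, rate = 2.6+8.7 = 11.3).
Mode = (α−1)/β = 5.1/11.3 = 0.4513.
Mean = α/β = 6.1/11.3 = 0.5398.
This is the posterior mode — the MAP estimate.

0.4513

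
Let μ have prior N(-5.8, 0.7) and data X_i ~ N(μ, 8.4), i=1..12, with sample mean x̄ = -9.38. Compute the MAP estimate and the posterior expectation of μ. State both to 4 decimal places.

MAP = -7.5900; posterior mean = -7.5900

Posterior for μ is Normal. Precision-weighted mean: (1/0.7·-5.8 + 12/8.4·-9.38) / (1/0.7 + 12/8.4) = -7.5900.
A Normal posterior is symmetric, so mode = mean.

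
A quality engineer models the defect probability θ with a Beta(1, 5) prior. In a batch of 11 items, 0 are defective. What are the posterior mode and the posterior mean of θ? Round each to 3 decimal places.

Posterior: Beta(1+0, 5+11) = Beta(1, 16).
Since α = 1 ≤ 1 and β > 1, the Beta density is monotone decreasing on [0,1]; the mode is at 0.
Mean = 1/(1+16) = 0.059.

MAP: 0.000. Posterior mean: 0.059.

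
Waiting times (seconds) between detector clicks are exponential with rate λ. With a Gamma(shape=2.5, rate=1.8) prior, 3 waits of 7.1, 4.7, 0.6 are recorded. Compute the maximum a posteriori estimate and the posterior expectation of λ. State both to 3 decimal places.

MAP: 0.317. Posterior mean: 0.387.

Σ times = 12.4. Posterior: Gamma(shape = 2.5+3 = 5.5, rate = 1.8+12.4 = 14.2).
Mode = (α−1)/β = 4.5/14.2 = 0.317.
Mean = α/β = 5.5/14.2 = 0.387.
The posterior is right-skewed, so the mean exceeds the mode.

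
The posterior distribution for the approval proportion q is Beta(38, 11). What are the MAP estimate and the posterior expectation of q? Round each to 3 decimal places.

Mode = (38−1)/(38+11−2) = 37/47 = 0.787.
Mean = 38/(38+11) = 38/49 = 0.776.
The mean is pulled below the mode by the posterior's left skew.

MAP estimate = 0.787, posterior expectation = 0.776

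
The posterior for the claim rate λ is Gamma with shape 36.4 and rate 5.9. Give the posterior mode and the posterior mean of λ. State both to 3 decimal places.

λ_MAP = 6.000, E[λ|data] = 6.169

Mode = (α−1)/β = 35.4/5.9 = 6.000.
Mean = α/β = 36.4/5.9 = 6.169.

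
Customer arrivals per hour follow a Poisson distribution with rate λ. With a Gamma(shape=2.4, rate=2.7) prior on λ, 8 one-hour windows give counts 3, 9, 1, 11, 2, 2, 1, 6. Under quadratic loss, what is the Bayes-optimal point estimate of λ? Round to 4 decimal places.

3.4953

Σ counts = 35. Posterior: Gamma(shape = 2.4+35 = 37.4, rate = 2.7+8 = 10.7).
Mode = (α−1)/β = 36.4/10.7 = 3.4019.
Mean = α/β = 37.4/10.7 = 3.4953.
Quadratic loss ⇒ the optimal estimator is the posterior mean.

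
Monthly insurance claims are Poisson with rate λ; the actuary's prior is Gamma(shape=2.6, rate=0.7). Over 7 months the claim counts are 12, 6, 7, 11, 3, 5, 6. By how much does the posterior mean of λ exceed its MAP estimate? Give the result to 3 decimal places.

Σ counts = 50. Posterior: Gamma(shape = 2.6+50 = 52.6, rate = 0.7+7 = 7.7).
Mode = (α−1)/β = 51.6/7.7 = 6.701.
Mean = α/β = 52.6/7.7 = 6.831.
Difference = 6.831 − 6.701 = 0.130.
Mean > mode: the posterior has a right tail.

0.130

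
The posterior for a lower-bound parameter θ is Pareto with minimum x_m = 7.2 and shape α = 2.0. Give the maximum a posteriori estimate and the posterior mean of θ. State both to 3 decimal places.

maximum a posteriori estimate = 7.200, posterior mean = 14.400

The Pareto density is strictly decreasing on [x_m, ∞), so the mode is x_m = 7.200.
Mean = α·x_m/(α−1) = 2.0·7.2/1.0 = 14.400.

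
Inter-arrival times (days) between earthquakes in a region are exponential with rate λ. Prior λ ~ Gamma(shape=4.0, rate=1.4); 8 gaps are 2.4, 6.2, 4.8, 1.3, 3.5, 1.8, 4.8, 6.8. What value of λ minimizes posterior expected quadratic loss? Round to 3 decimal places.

0.364

Σ times = 31.6. Posterior: Gamma(shape = 4.0+8 = 12.0, rate = 1.4+31.6 = 33.0).
Mode = (α−1)/β = 11.0/33.0 = 0.333.
Mean = α/β = 12.0/33.0 = 0.364.
Quadratic loss ⇒ the optimal estimator is the posterior mean.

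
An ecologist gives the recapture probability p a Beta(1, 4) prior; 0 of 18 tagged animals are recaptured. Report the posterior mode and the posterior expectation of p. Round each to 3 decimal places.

MAP = 0.000; posterior mean = 0.043

Posterior: Beta(1+0, 4+18) = Beta(1, 22).
Since α = 1 ≤ 1 and β > 1, the Beta density is monotone decreasing on [0,1]; the mode is at 0.
Mean = 1/(1+22) = 0.043.
Right-skewed posterior ⇒ mode < mean.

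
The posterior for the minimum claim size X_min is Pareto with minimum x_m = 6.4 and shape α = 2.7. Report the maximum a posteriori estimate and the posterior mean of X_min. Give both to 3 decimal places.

X_min_MAP = 6.400, E[X_min|data] = 10.165

The Pareto density is strictly decreasing on [x_m, ∞), so the mode is x_m = 6.400.
Mean = α·x_m/(α−1) = 2.7·6.4/1.7 = 10.165.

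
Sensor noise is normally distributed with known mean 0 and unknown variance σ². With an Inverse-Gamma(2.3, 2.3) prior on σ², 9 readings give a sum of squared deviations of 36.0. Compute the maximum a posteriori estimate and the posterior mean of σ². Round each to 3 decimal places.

Posterior: Inverse-Gamma(shape = 2.3+9/2 = 6.8, scale = 2.3+36.0/2 = 20.3).
Mode = β/(α+1) = 20.3/7.8 = 2.603.
Mean = β/(α−1) = 20.3/5.8 = 3.500.

σ²_MAP = 2.603, E[σ²|data] = 3.500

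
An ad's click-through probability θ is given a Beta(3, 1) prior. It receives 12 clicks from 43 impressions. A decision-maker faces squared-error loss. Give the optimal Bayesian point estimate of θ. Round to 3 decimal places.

Posterior: Beta(3+12, 1+31) = Beta(15, 32).
Mode = (15−1)/(15+32−2) = 14/45 = 0.311.
Mean = 15/(15+32) = 15/47 = 0.319.
Squared-error loss ⇒ the optimal estimator is the posterior mean.

0.319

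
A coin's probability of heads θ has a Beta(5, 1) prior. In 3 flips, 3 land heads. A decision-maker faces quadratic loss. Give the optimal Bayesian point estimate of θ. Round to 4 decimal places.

0.8889

Posterior: Beta(5+3, 1+0) = Beta(8, 1).
Since β = 1 ≤ 1 and α > 1, the Beta density is monotone increasing on [0,1]; the mode is at 1.
Mean = 8/(8+1) = 0.8889.
Quadratic loss ⇒ the optimal estimator is the posterior mean.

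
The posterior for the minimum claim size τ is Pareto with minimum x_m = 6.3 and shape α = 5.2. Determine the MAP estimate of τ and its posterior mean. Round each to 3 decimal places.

The Pareto density is strictly decreasing on [x_m, ∞), so the mode is x_m = 6.300.
Mean = α·x_m/(α−1) = 5.2·6.3/4.2 = 7.800.

MAP: 6.300. Posterior mean: 7.800.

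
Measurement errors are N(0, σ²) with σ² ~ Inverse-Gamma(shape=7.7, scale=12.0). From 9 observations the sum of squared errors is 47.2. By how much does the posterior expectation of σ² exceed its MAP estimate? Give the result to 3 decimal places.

Posterior: Inverse-Gamma(shape = 7.7+9/2 = 12.2, scale = 12.0+47.2/2 = 35.6).
Mode = β/(α+1) = 35.6/13.2 = 2.697.
Mean = β/(α−1) = 35.6/11.2 = 3.179.
Difference = 3.179 − 2.697 = 0.482.
Mean > mode: the posterior has a right tail.

0.482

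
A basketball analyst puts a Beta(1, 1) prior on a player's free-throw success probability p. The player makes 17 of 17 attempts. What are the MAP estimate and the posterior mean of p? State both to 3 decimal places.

MAP estimate = 1.000, posterior mean = 0.947

Posterior: Beta(1+17, 1+0) = Beta(18, 1).
Since β = 1 ≤ 1 and α > 1, the Beta density is monotone increasing on [0,1]; the mode is at 1.
Mean = 18/(18+1) = 0.947.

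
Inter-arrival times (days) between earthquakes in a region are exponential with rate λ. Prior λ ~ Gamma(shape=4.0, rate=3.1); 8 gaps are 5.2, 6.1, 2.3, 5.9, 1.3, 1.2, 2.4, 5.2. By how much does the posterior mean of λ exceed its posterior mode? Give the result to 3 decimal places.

Σ times = 29.6. Posterior: Gamma(shape = 4.0+8 = 12.0, rate = 3.1+29.6 = 32.7).
Mode = (α−1)/β = 11.0/32.7 = 0.336.
Mean = α/β = 12.0/32.7 = 0.367.
Difference = 0.367 − 0.336 = 0.031.

0.031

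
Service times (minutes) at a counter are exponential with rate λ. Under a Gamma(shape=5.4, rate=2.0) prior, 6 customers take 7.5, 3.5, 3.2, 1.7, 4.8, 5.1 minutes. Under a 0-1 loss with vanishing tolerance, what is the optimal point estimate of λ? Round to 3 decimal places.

Σ times = 25.8. Posterior: Gamma(shape = 5.4+6 = 11.4, rate = 2.0+25.8 = 27.8).
Mode = (α−1)/β = 10.4/27.8 = 0.374.
Mean = α/β = 11.4/27.8 = 0.410.
This is the posterior mode — the MAP estimate.

0.374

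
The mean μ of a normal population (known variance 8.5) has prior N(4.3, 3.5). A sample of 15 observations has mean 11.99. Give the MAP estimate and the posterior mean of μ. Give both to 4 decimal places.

μ_MAP = 10.9184, E[μ|data] = 10.9184

Posterior for μ is Normal. Precision-weighted mean: (1/3.5·4.3 + 15/8.5·11.99) / (1/3.5 + 15/8.5) = 10.9184.
A Normal posterior is symmetric, so mode = mean.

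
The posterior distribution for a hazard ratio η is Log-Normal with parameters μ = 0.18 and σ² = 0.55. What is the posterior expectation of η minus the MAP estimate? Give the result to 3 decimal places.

Mode = exp(μ − σ²) = exp(-0.37) = 0.691.
Mean = exp(μ + σ²/2) = exp(0.455) = 1.576.
Difference = 1.576 − 0.691 = 0.885.

0.885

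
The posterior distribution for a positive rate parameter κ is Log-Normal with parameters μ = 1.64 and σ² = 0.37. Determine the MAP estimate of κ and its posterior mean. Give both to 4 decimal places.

MAP = 3.5609, posterior mean = 6.2028

Mode = exp(μ − σ²) = exp(1.27) = 3.5609.
Mean = exp(μ + σ²/2) = exp(1.825) = 6.2028.
The mean is pulled above the mode by the posterior's right skew.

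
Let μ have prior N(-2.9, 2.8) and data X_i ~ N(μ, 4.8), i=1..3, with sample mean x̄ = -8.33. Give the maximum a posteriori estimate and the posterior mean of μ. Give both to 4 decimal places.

maximum a posteriori estimate = -6.3555, posterior mean = -6.3555

Posterior for μ is Normal. Precision-weighted mean: (1/2.8·-2.9 + 3/4.8·-8.33) / (1/2.8 + 3/4.8) = -6.3555.
A Normal posterior is symmetric, so mode = mean.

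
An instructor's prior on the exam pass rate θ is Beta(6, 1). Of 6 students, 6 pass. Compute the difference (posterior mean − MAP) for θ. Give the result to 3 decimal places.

Posterior: Beta(6+6, 1+0) = Beta(12, 1).
Since β = 1 ≤ 1 and α > 1, the Beta density is monotone increasing on [0,1]; the mode is at 1.
Mean = 12/(12+1) = 0.923.
Difference = 0.923 − 1.000 = -0.077.
The posterior is left-skewed, so the mode exceeds the mean.

-0.077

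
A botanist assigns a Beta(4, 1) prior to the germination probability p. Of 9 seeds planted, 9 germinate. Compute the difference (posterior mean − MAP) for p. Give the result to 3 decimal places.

Posterior: Beta(4+9, 1+0) = Beta(13, 1).
Since β = 1 ≤ 1 and α > 1, the Beta density is monotone increasing on [0,1]; the mode is at 1.
Mean = 13/(13+1) = 0.929.
Difference = 0.929 − 1.000 = -0.071.

-0.071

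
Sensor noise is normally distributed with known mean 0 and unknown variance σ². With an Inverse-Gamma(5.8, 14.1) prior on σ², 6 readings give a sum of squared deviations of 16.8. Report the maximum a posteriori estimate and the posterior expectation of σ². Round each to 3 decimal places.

Posterior: Inverse-Gamma(shape = 5.8+6/2 = 8.8, scale = 14.1+16.8/2 = 22.5).
Mode = β/(α+1) = 22.5/9.8 = 2.296.
Mean = β/(α−1) = 22.5/7.8 = 2.885.

MAP: 2.296. Posterior mean: 2.885.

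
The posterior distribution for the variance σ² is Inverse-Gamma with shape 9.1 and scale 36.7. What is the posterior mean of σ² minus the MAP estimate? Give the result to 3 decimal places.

0.897

Mode = β/(α+1) = 36.7/10.1 = 3.634.
Mean = β/(α−1) = 36.7/8.1 = 4.531.
Difference = 4.531 − 3.634 = 0.897.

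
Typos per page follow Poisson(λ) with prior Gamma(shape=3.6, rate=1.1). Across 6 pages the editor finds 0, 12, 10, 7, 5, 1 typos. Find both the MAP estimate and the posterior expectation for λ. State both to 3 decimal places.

Σ counts = 35. Posterior: Gamma(shape = 3.6+35 = 38.6, rate = 1.1+6 = 7.1).
Mode = (α−1)/β = 37.6/7.1 = 5.296.
Mean = α/β = 38.6/7.1 = 5.437.

MAP = 5.296; posterior mean = 5.437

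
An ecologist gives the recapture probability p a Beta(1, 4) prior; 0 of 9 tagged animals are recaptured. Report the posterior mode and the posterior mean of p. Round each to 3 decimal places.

posterior mode = 0.000, posterior mean = 0.071

Posterior: Beta(1+0, 4+9) = Beta(1, 13).
Since α = 1 ≤ 1 and β > 1, the Beta density is monotone decreasing on [0,1]; the mode is at 0.
Mean = 1/(1+13) = 0.071.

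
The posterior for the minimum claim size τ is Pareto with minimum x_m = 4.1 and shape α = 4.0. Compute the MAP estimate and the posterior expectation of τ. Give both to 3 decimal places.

MAP: 4.100. Posterior mean: 5.467.

The Pareto density is strictly decreasing on [x_m, ∞), so the mode is x_m = 4.100.
Mean = α·x_m/(α−1) = 4.0·4.1/3.0 = 5.467.
The mean is pulled above the mode by the posterior's right skew.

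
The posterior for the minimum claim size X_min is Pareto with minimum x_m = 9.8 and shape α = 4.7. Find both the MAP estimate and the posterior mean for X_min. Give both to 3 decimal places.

The Pareto density is strictly decreasing on [x_m, ∞), so the mode is x_m = 9.800.
Mean = α·x_m/(α−1) = 4.7·9.8/3.7 = 12.449.
The posterior is right-skewed, so the mean exceeds the mode.

MAP = 9.800, posterior mean = 12.449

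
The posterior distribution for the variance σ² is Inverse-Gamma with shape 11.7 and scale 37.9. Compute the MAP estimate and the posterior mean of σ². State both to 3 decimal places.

MAP estimate = 2.984, posterior mean = 3.542

Mode = β/(α+1) = 37.9/12.7 = 2.984.
Mean = β/(α−1) = 37.9/10.7 = 3.542.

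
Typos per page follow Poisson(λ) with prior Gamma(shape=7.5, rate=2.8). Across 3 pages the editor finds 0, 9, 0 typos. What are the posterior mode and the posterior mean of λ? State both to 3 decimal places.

MAP: 2.672. Posterior mean: 2.845.

Σ counts = 9. Posterior: Gamma(shape = 7.5+9 = 16.5, rate = 2.8+3 = 5.8).
Mode = (α−1)/β = 15.5/5.8 = 2.672.
Mean = α/β = 16.5/5.8 = 2.845.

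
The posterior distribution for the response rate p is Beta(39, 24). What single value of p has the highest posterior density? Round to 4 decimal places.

0.6230

Mode = (39−1)/(39+24−2) = 38/61 = 0.6230.
Mean = 39/(39+24) = 39/63 = 0.6190.
This is the posterior mode — the MAP estimate.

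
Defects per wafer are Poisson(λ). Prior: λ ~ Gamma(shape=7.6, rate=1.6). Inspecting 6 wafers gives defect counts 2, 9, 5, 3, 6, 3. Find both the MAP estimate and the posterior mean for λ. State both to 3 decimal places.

Σ counts = 28. Posterior: Gamma(shape = 7.6+28 = 35.6, rate = 1.6+6 = 7.6).
Mode = (α−1)/β = 34.6/7.6 = 4.553.
Mean = α/β = 35.6/7.6 = 4.684.
The posterior is right-skewed, so the mean exceeds the mode.

MAP = 4.553, posterior mean = 4.684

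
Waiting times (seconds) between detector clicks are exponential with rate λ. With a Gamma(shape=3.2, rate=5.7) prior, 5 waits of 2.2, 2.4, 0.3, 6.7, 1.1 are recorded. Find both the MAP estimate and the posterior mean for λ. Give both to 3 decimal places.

MAP = 0.391, posterior mean = 0.446

Σ times = 12.7. Posterior: Gamma(shape = 3.2+5 = 8.2, rate = 5.7+12.7 = 18.4).
Mode = (α−1)/β = 7.2/18.4 = 0.391.
Mean = α/β = 8.2/18.4 = 0.446.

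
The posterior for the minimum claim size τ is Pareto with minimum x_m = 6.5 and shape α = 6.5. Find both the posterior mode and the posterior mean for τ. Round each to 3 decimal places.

The Pareto density is strictly decreasing on [x_m, ∞), so the mode is x_m = 6.500.
Mean = α·x_m/(α−1) = 6.5·6.5/5.5 = 7.682.
The mean is pulled above the mode by the posterior's right skew.

posterior mode = 6.500, posterior mean = 7.682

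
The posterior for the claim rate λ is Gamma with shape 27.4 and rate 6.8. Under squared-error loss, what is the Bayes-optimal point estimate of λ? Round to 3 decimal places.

Mode = (α−1)/β = 26.4/6.8 = 3.882.
Mean = α/β = 27.4/6.8 = 4.029.
Squared-error loss ⇒ the optimal estimator is the posterior mean.

4.029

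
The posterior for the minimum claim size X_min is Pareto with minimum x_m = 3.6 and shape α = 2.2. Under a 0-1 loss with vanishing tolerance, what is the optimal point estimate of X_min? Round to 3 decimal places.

The Pareto density is strictly decreasing on [x_m, ∞), so the mode is x_m = 3.600.
Mean = α·x_m/(α−1) = 2.2·3.6/1.2 = 6.600.
This is the posterior mode — the MAP estimate.

3.600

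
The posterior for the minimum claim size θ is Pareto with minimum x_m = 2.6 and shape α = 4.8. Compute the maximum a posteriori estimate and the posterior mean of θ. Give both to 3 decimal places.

θ_MAP = 2.600, E[θ|data] = 3.284

The Pareto density is strictly decreasing on [x_m, ∞), so the mode is x_m = 2.600.
Mean = α·x_m/(α−1) = 4.8·2.6/3.8 = 3.284.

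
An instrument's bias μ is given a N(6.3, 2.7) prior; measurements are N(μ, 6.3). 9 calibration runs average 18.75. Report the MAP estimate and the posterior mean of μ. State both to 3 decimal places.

Posterior for μ is Normal. Precision-weighted mean: (1/2.7·6.3 + 9/6.3·18.75) / (1/2.7 + 9/6.3) = 16.187.
A Normal posterior is symmetric, so mode = mean.

MAP = 16.187, posterior mean = 16.187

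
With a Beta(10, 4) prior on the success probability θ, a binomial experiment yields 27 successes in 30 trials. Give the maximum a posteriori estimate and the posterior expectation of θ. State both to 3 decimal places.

Posterior: Beta(10+27, 4+3) = Beta(37, 7).
Mode = (37−1)/(37+7−2) = 36/42 = 0.857.
Mean = 37/(37+7) = 37/44 = 0.841.
Left-skewed posterior ⇒ mean < mode.

maximum a posteriori estimate = 0.857, posterior expectation = 0.841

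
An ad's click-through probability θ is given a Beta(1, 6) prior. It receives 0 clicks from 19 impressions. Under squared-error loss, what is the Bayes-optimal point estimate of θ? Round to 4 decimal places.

0.0385

Posterior: Beta(1+0, 6+19) = Beta(1, 25).
Since α = 1 ≤ 1 and β > 1, the Beta density is monotone decreasing on [0,1]; the mode is at 0.
Mean = 1/(1+25) = 0.0385.
Squared-error loss ⇒ the optimal estimator is the posterior mean.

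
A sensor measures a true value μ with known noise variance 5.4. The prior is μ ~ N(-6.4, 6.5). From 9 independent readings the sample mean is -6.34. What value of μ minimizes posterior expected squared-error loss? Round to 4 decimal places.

Posterior for μ is Normal. Precision-weighted mean: (1/6.5·-6.4 + 9/5.4·-6.34) / (1/6.5 + 9/5.4) = -6.3451.
A Normal posterior is symmetric, so mode = mean.
Squared-error loss ⇒ the optimal estimator is the posterior mean.

-6.3451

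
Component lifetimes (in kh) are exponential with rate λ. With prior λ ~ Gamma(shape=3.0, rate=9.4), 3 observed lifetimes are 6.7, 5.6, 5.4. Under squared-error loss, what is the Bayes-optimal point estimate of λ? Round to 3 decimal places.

Σ times = 17.7. Posterior: Gamma(shape = 3.0+3 = 6.0, rate = 9.4+17.7 = 27.1).
Mode = (α−1)/β = 5.0/27.1 = 0.185.
Mean = α/β = 6.0/27.1 = 0.221.
Squared-error loss ⇒ the optimal estimator is the posterior mean.

0.221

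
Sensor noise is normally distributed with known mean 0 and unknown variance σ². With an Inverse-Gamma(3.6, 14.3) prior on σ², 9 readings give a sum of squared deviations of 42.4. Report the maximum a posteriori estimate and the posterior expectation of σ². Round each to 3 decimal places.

Posterior: Inverse-Gamma(shape = 3.6+9/2 = 8.1, scale = 14.3+42.4/2 = 35.5).
Mode = β/(α+1) = 35.5/9.1 = 3.901.
Mean = β/(α−1) = 35.5/7.1 = 5.000.
The mean is pulled above the mode by the posterior's right skew.

σ²_MAP = 3.901, E[σ²|data] = 5.000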